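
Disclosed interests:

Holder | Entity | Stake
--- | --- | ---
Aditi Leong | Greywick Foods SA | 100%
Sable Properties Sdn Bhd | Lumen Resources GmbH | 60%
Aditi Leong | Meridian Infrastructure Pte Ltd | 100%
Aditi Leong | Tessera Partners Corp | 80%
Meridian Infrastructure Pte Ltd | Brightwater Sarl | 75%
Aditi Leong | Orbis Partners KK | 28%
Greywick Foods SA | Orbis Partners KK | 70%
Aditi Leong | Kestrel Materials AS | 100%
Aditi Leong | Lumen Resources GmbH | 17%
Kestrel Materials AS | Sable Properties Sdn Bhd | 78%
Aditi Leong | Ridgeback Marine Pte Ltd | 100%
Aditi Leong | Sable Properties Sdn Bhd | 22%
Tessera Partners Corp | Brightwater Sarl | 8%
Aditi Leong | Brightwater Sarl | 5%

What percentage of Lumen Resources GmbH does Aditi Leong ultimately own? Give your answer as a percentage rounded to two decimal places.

77.00%

Aditi reaches Lumen along 3 paths.
Direct stake: 17% = 17%.
Via Kestrel → Sable: 100% × 78% × 60% = 46.8%.
Via Sable: 22% × 60% = 13.2%.
Total: 17% + 46.8% + 13.2% = 77%.
Rounded: 77.00%.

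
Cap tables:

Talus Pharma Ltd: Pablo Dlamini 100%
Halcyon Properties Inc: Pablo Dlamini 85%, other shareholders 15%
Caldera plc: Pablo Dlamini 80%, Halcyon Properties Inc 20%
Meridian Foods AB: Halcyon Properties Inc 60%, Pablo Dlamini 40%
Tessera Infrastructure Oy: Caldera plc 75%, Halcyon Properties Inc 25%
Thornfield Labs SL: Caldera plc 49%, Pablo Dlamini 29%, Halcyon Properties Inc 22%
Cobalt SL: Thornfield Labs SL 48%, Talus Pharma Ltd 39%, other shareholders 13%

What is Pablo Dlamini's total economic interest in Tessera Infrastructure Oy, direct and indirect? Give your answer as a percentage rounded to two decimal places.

Pablo reaches Tessera along 3 paths.
Via Caldera: 80% × 75% = 60%.
Via Halcyon → Caldera: 85% × 20% × 75% = 12.75%.
Via Halcyon: 85% × 25% = 21.25%.
Total: 60% + 12.75% + 21.25% = 94%.
Rounded: 94.00%.

94.00%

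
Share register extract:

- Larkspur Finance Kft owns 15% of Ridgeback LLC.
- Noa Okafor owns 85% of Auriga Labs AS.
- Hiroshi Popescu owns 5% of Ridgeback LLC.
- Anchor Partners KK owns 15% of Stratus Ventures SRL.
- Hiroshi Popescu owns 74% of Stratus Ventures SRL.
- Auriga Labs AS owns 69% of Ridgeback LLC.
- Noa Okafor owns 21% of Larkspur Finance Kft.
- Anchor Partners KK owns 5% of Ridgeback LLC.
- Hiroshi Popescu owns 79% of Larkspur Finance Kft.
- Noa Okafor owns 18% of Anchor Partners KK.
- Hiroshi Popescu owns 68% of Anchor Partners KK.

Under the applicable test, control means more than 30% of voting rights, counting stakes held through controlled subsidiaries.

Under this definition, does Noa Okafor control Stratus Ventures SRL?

Noa holds 85% of Auriga, so Noa controls Auriga.
Auriga holds 69% of Ridgeback, so Noa controls Ridgeback.
Neither Noa nor any entity Noa controls holds any voting interest in Stratus.
So Noa does not control Stratus.

No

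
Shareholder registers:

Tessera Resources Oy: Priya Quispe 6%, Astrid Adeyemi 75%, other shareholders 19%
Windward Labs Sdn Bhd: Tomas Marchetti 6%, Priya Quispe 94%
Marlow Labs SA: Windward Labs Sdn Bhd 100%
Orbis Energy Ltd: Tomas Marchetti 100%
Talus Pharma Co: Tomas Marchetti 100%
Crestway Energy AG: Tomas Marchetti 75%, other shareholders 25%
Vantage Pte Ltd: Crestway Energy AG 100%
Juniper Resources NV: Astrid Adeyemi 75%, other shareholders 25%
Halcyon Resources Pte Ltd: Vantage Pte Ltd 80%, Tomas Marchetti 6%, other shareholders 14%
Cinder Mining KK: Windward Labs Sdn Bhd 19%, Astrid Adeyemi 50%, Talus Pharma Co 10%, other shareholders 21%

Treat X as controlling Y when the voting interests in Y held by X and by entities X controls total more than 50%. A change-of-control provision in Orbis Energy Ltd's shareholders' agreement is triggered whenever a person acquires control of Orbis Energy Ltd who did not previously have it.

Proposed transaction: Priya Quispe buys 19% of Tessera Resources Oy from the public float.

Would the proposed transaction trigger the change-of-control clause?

The purchase changes only Priya's holdings, so Priya is the only person who could newly come to control Orbis.
Priya holds 94% of Windward, so Priya controls Windward.
Windward holds 100% of Marlow, so Priya controls Marlow.
Neither Priya nor any entity Priya controls holds any voting interest in Orbis.
So before the transaction, Priya does not control Orbis.
After the purchase, Priya's direct stake in Tessera rises to 6% + 19% = 25%.
Priya's side now holds 25% of Tessera, not > 50%, so Priya still does not control Tessera.
After the transaction, neither Priya nor any entity Priya controls holds a voting interest in Orbis, so Priya still does not control it.
No new person acquires control, so the clause is not triggered.

No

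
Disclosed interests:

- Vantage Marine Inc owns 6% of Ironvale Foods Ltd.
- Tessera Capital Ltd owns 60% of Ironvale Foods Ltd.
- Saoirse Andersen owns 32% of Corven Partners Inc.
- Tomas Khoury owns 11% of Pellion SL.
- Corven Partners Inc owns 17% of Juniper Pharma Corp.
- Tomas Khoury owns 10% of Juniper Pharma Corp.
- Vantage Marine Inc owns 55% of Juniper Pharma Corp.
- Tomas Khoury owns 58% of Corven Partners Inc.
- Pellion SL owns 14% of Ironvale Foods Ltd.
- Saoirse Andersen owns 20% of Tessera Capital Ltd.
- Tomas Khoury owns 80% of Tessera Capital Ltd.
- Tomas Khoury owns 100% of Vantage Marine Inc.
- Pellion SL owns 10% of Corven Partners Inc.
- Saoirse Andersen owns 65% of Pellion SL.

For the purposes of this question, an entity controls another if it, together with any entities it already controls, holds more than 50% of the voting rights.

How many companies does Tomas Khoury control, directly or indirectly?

5

Tomas holds 80% of Tessera, so Tomas controls Tessera.
Tomas holds 100% of Vantage, so Tomas controls Vantage.
Tomas holds 58% of Corven, so Tomas controls Corven.
Tessera and Vantage together hold 60% + 6% = 66% of Ironvale, so Tomas controls Ironvale.
Vantage and Corven and Tomas together hold 55% + 17% + 10% = 82% of Juniper, so Tomas controls Juniper.
No other company's threshold is met.
Tomas controls 5 companies.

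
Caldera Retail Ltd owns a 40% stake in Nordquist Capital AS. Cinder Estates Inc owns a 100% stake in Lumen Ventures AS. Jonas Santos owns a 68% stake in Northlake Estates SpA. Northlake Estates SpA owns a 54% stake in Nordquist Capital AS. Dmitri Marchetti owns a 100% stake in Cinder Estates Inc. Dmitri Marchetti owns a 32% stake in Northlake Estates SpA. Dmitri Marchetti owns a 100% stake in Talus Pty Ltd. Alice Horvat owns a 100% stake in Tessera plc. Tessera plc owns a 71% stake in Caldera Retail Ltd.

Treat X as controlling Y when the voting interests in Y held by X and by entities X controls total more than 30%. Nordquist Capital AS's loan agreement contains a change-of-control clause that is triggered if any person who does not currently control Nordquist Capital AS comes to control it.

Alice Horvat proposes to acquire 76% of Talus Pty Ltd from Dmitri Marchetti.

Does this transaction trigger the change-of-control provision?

The purchase adds only to Alice's holdings (Dmitri's stake shrinks), so Alice is the only person who could newly come to control Nordquist.
Alice holds 100% of Tessera, so Alice controls Tessera.
Tessera holds 71% of Caldera, so Alice controls Caldera.
Caldera holds 40% of Nordquist, so Alice controls Nordquist.
So Alice already controls Nordquist before the transaction.
After the purchase, Alice holds 76% of Talus directly, and Dmitri's stake falls to 24%.
Alice controlled Nordquist already, so this is not a new person acquiring control; every other person's position is unchanged or reduced.
No new person acquires control, so the clause is not triggered.

No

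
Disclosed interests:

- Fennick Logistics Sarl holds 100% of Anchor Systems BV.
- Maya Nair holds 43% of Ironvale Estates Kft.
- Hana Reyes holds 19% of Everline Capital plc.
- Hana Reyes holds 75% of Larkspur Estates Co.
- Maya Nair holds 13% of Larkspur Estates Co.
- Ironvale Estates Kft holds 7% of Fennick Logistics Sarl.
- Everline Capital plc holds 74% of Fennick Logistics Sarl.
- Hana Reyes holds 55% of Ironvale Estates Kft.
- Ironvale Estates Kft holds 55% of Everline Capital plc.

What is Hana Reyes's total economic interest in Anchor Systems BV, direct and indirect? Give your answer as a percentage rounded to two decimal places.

40.30%

Hana reaches Anchor along 3 paths.
Via Everline → Fennick: 19% × 74% × 100% = 14.06%.
Via Ironvale → Everline → Fennick: 55% × 55% × 74% × 100% = 22.385%.
Via Ironvale → Fennick: 55% × 7% × 100% = 3.85%.
Total: 14.06% + 22.385% + 3.85% = 40.295%.
Rounded: 40.30%.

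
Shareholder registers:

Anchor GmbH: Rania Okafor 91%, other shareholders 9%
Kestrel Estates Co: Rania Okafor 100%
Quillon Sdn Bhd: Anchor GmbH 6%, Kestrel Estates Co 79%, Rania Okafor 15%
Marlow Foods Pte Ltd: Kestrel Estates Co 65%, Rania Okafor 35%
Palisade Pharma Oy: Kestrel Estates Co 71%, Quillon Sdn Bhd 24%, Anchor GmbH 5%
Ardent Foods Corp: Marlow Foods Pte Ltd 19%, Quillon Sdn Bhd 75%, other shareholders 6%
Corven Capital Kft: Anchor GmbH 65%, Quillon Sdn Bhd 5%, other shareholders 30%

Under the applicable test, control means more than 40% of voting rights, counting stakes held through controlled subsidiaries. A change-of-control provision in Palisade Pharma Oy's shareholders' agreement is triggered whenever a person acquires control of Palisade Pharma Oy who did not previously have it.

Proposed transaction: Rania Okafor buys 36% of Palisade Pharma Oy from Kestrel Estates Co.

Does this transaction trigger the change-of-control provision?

The purchase adds only to Rania's holdings (Kestrel's stake shrinks), so Rania is the only person who could newly come to control Palisade.
Rania holds 100% of Kestrel, so Rania controls Kestrel.
Rania holds 91% of Anchor, so Rania controls Anchor.
Anchor and Kestrel and Rania together hold 6% + 79% + 15% = 100% of Quillon, so Rania controls Quillon.
Kestrel and Quillon and Anchor together hold 71% + 24% + 5% = 100% of Palisade, so Rania controls Palisade.
So Rania already controls Palisade before the transaction.
After the purchase, Rania holds 36% of Palisade directly, and Kestrel's stake falls to 35%.
Rania controlled Palisade already, so this is not a new person acquiring control; every other person's position is unchanged or reduced.
No new person acquires control, so the clause is not triggered.

No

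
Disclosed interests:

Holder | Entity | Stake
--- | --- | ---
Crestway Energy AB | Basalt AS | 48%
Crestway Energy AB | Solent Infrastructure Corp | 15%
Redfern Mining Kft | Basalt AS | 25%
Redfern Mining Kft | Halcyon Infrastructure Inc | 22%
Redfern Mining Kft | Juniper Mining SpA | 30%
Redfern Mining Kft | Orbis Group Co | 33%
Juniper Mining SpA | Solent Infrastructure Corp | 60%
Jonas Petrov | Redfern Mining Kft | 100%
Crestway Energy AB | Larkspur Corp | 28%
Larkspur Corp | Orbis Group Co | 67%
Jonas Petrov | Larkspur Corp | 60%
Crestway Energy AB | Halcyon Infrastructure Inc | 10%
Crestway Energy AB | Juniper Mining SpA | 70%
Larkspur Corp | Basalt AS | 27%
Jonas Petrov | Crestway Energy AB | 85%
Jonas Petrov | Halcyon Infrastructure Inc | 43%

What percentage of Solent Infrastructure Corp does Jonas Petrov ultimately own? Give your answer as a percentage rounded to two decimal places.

66.45%

Jonas reaches Solent along 3 paths.
Via Crestway: 85% × 15% = 12.75%.
Via Crestway → Juniper: 85% × 70% × 60% = 35.7%.
Via Redfern → Juniper: 100% × 30% × 60% = 18%.
Total: 12.75% + 35.7% + 18% = 66.45%.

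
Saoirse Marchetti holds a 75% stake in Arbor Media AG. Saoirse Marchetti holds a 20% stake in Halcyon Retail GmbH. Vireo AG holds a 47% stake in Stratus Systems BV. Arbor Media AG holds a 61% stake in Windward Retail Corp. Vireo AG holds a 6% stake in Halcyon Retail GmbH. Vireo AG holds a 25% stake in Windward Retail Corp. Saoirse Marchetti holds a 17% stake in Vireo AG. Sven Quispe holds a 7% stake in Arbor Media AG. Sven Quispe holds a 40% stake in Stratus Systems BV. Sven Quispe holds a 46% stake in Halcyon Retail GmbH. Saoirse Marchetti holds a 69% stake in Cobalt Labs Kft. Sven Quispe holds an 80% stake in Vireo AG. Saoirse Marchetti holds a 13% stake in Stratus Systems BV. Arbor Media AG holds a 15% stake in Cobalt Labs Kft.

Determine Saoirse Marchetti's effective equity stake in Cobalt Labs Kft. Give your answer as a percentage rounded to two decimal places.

80.25%

Saoirse reaches Cobalt along 2 paths.
Direct stake: 69% = 69%.
Via Arbor: 75% × 15% = 11.25%.
Total: 69% + 11.25% = 80.25%.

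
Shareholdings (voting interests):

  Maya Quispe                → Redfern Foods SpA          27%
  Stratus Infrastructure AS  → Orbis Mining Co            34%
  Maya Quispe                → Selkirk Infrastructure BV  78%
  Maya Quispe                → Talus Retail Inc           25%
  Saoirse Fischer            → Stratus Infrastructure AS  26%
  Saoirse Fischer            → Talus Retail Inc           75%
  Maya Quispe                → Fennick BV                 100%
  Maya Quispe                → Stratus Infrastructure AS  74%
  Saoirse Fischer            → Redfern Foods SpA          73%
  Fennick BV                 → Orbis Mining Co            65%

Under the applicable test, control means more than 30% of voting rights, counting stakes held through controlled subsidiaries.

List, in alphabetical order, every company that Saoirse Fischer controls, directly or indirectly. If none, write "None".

Redfern Foods SpA, Talus Retail Inc

Saoirse holds 73% of Redfern, so Saoirse controls Redfern.
Saoirse holds 75% of Talus, so Saoirse controls Talus.
No other company's threshold is met.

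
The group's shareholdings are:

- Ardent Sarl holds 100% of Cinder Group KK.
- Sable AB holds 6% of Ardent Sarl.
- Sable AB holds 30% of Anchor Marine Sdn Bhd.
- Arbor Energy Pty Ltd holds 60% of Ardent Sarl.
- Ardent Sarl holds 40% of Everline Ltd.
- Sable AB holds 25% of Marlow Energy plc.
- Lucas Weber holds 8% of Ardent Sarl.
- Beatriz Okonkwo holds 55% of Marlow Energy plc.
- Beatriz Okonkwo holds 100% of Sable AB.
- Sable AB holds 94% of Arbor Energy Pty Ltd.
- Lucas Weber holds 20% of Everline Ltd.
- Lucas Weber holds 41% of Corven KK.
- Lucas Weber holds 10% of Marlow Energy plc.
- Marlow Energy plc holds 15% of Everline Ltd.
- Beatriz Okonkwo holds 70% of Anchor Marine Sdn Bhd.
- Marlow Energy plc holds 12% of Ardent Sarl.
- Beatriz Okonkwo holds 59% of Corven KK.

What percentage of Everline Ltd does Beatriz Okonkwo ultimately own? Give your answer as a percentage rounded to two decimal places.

Beatriz reaches Everline along 6 paths.
Via Marlow: 55% × 15% = 8.25%.
Via Sable → Marlow: 100% × 25% × 15% = 3.75%.
Via Sable → Arbor → Ardent: 100% × 94% × 60% × 40% = 22.56%.
Via Marlow → Ardent: 55% × 12% × 40% = 2.64%.
Via Sable → Marlow → Ardent: 100% × 25% × 12% × 40% = 1.2%.
Via Sable → Ardent: 100% × 6% × 40% = 2.4%.
Total: 8.25% + 3.75% + 22.56% + 2.64% + 1.2% + 2.4% = 40.8%.
Rounded: 40.80%.

40.80%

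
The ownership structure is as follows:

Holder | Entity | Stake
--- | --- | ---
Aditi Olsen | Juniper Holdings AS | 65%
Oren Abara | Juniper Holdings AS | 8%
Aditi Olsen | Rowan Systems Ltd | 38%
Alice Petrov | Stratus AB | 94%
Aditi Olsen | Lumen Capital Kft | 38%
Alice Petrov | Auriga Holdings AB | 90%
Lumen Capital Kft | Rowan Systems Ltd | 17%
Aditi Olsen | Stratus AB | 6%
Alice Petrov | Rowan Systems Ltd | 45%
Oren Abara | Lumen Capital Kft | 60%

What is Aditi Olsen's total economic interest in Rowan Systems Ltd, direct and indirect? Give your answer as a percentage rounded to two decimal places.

Aditi reaches Rowan along 2 paths.
Via Lumen: 38% × 17% = 6.46%.
Direct stake: 38% = 38%.
Total: 6.46% + 38% = 44.46%.

44.46%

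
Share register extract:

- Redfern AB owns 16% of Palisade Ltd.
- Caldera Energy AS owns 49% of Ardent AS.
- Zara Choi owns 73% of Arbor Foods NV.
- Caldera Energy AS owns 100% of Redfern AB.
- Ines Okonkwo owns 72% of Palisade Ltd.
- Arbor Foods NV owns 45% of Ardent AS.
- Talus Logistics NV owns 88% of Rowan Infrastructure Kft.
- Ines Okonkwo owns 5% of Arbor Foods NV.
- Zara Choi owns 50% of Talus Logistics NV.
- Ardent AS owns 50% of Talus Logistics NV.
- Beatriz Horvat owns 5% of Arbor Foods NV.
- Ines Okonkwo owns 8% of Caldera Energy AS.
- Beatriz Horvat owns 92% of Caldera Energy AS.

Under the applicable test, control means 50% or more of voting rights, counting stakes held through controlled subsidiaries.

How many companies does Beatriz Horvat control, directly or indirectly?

2

Beatriz holds 92% of Caldera, so Beatriz controls Caldera.
Caldera holds 100% of Redfern, so Beatriz controls Redfern.
No other company's threshold is met.
Beatriz controls 2 companies.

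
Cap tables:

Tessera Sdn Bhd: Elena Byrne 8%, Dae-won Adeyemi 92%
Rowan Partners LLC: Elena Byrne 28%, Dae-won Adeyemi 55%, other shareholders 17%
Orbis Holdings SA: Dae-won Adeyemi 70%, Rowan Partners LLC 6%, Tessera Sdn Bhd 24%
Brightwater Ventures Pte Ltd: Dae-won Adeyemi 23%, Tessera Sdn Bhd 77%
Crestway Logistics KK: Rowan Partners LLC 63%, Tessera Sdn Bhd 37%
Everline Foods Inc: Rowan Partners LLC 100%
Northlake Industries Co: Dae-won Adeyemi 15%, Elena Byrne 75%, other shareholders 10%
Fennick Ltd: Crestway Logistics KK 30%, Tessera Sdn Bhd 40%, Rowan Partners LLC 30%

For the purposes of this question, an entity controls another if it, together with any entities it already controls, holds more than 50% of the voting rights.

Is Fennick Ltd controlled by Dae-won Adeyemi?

Yes

Dae-won holds 92% of Tessera, so Dae-won controls Tessera.
Dae-won holds 55% of Rowan, so Dae-won controls Rowan.
Rowan and Tessera together hold 63% + 37% = 100% of Crestway, so Dae-won controls Crestway.
Crestway and Tessera and Rowan together hold 30% + 40% + 30% = 100% of Fennick, so Dae-won controls Fennick.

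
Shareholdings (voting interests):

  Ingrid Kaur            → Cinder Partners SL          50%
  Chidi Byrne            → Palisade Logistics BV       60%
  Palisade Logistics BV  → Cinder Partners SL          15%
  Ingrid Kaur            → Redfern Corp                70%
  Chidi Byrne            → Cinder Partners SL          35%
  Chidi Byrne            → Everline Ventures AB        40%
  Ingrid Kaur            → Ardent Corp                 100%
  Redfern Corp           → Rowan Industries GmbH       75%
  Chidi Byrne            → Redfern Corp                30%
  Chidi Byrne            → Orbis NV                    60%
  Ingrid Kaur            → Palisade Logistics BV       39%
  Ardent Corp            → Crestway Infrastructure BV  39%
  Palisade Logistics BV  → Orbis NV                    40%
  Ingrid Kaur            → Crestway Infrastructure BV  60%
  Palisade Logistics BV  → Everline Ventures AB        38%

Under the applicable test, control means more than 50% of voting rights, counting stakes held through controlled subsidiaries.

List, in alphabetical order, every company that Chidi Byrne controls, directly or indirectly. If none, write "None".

Chidi holds 60% of Palisade, so Chidi controls Palisade.
Palisade and Chidi together hold 38% + 40% = 78% of Everline, so Chidi controls Everline.
Chidi and Palisade together hold 60% + 40% = 100% of Orbis, so Chidi controls Orbis.
No other company's threshold is met.

Everline Ventures AB, Orbis NV, Palisade Logistics BV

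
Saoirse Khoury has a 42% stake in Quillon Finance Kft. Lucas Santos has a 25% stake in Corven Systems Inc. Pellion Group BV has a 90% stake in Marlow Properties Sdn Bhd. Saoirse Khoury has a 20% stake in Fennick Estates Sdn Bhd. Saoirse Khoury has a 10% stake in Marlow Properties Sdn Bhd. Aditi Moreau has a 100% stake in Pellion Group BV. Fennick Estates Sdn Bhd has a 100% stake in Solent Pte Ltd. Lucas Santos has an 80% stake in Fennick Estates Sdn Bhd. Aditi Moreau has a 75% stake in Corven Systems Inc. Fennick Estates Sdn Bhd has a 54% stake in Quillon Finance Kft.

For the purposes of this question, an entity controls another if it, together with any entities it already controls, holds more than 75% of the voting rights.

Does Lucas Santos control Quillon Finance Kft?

Lucas holds 80% of Fennick, so Lucas controls Fennick.
Fennick holds 100% of Solent, so Lucas controls Solent.
In Quillon, Lucas's side holds only 54%, not > 75%.
So Lucas does not control Quillon.

No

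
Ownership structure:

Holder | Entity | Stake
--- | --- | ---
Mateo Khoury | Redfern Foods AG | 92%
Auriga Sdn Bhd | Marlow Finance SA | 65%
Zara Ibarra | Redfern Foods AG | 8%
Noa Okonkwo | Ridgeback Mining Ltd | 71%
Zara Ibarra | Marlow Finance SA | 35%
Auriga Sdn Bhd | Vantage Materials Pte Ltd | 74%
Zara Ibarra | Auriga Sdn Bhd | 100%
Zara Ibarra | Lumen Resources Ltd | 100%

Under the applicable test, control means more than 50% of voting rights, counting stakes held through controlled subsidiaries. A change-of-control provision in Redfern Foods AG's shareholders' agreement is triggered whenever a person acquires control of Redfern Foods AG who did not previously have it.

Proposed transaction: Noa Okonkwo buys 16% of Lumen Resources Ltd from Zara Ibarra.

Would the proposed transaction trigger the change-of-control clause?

The purchase adds only to Noa's holdings (Zara's stake shrinks), so Noa is the only person who could newly come to control Redfern.
Noa holds 71% of Ridgeback, so Noa controls Ridgeback.
Neither Noa nor any entity Noa controls holds any voting interest in Redfern.
So before the transaction, Noa does not control Redfern.
After the purchase, Noa holds 16% of Lumen directly, and Zara's stake falls to 84%.
Noa's side now holds 16% of Lumen, not > 50%, so Noa still does not control Lumen.
After the transaction, neither Noa nor any entity Noa controls holds a voting interest in Redfern, so Noa still does not control it.
No new person acquires control, so the clause is not triggered.

No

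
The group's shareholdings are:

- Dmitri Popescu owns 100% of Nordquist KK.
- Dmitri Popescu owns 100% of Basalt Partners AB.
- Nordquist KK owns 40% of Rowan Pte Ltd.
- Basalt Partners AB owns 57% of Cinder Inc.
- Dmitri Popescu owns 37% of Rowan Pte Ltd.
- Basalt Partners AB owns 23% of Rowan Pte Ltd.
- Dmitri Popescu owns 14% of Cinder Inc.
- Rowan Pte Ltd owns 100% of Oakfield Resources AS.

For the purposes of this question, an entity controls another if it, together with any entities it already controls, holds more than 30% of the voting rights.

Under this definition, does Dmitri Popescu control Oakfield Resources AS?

Dmitri holds 100% of Nordquist, so Dmitri controls Nordquist.
Dmitri holds 100% of Basalt, so Dmitri controls Basalt.
Dmitri and Nordquist and Basalt together hold 37% + 40% + 23% = 100% of Rowan, so Dmitri controls Rowan.
Rowan holds 100% of Oakfield, so Dmitri controls Oakfield.

Yes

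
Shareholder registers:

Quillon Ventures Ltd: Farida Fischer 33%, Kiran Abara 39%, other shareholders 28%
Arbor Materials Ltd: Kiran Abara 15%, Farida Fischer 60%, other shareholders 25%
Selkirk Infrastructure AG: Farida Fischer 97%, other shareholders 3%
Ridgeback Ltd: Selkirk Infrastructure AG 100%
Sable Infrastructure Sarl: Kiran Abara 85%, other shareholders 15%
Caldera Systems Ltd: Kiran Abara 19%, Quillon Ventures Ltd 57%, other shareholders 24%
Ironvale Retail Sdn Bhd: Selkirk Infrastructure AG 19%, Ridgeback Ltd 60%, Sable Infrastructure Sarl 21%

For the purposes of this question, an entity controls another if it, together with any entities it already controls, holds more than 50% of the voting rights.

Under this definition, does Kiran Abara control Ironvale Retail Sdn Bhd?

No

Kiran holds 85% of Sable, so Kiran controls Sable.
In Ironvale, Kiran's side holds only 21%, not > 50%.
So Kiran does not control Ironvale.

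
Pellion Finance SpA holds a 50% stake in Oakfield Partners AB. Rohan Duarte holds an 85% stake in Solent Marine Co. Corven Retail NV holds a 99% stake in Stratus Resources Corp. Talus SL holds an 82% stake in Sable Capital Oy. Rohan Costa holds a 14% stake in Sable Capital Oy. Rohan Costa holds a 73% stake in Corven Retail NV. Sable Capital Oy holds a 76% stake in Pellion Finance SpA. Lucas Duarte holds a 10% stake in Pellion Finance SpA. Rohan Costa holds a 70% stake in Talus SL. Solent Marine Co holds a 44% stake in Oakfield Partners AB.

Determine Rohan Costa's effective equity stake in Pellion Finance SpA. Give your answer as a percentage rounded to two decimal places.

54.26%

Rohan Costa reaches Pellion along 2 paths.
Via Sable: 14% × 76% = 10.64%.
Via Talus → Sable: 70% × 82% × 76% = 43.624%.
Total: 10.64% + 43.624% = 54.264%.
Rounded: 54.26%.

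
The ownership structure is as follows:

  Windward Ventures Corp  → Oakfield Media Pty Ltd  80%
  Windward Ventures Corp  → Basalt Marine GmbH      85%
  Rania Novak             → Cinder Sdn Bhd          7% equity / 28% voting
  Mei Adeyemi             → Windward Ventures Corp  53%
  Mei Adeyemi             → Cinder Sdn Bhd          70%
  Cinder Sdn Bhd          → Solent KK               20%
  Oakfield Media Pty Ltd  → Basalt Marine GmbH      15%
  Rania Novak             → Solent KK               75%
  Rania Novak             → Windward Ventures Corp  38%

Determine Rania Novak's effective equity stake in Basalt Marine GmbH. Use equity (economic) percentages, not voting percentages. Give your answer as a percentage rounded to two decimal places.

Rania reaches Basalt along 2 paths.
Via Windward: 38% × 85% = 32.3%.
Via Windward → Oakfield: 38% × 80% × 15% = 4.56%.
Total: 32.3% + 4.56% = 36.86%.

36.86%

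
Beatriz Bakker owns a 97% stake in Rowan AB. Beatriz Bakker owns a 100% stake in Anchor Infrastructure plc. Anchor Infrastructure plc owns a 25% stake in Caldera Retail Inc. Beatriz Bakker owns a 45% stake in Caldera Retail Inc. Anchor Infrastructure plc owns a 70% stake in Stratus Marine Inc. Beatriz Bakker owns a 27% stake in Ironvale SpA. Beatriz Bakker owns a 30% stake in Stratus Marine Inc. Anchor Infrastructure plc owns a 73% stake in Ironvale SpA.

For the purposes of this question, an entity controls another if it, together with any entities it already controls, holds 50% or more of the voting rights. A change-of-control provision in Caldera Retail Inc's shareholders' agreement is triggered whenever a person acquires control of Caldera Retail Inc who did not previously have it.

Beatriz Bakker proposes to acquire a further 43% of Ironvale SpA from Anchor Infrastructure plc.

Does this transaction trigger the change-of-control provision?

No

The purchase adds only to Beatriz's holdings (Anchor's stake shrinks), so Beatriz is the only person who could newly come to control Caldera.
Beatriz holds 100% of Anchor, so Beatriz controls Anchor.
Anchor and Beatriz together hold 25% + 45% = 70% of Caldera, so Beatriz controls Caldera.
So Beatriz already controls Caldera before the transaction.
After the purchase, Beatriz's direct stake in Ironvale rises to 27% + 43% = 70%, and Anchor's stake falls to 30%.
Beatriz controlled Caldera already, so this is not a new person acquiring control; every other person's position is unchanged or reduced.
No new person acquires control, so the clause is not triggered.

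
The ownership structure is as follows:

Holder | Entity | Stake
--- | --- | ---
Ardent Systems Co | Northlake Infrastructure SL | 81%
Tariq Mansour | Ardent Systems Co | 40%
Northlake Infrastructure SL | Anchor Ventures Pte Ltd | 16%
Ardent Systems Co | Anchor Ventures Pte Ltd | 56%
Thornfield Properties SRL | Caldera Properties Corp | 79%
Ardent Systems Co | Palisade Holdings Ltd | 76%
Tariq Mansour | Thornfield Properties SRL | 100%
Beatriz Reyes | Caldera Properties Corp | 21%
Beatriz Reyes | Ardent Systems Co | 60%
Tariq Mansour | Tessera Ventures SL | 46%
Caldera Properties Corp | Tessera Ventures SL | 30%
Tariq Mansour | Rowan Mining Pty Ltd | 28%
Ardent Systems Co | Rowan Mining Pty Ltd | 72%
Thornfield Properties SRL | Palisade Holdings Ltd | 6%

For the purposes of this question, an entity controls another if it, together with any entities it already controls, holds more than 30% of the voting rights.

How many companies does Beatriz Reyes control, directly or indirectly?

Beatriz holds 60% of Ardent, so Beatriz controls Ardent.
Ardent holds 76% of Palisade, so Beatriz controls Palisade.
Ardent holds 81% of Northlake, so Beatriz controls Northlake.
Northlake and Ardent together hold 16% + 56% = 72% of Anchor, so Beatriz controls Anchor.
Ardent holds 72% of Rowan, so Beatriz controls Rowan.
No other company's threshold is met.
Beatriz controls 5 companies.

5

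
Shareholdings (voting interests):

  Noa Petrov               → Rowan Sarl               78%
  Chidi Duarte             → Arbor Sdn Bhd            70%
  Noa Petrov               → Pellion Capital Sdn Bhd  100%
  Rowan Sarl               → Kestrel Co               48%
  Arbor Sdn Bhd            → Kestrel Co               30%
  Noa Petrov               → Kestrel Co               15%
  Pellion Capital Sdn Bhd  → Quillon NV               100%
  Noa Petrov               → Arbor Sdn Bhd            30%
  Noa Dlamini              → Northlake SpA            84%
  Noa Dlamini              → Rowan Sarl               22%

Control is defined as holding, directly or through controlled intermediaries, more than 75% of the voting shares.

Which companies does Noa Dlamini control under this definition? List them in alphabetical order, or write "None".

Northlake SpA

Noa Dlamini holds 84% of Northlake, so Noa Dlamini controls Northlake.
No other company's threshold is met.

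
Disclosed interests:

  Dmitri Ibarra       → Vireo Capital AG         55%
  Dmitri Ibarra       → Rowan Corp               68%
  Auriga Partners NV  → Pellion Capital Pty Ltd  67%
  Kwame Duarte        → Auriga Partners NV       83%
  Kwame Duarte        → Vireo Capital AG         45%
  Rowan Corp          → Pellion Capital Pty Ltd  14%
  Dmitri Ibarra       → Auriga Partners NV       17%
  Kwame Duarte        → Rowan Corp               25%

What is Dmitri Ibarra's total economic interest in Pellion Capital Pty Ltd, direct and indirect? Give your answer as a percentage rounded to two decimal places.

Dmitri reaches Pellion along 2 paths.
Via Auriga: 17% × 67% = 11.39%.
Via Rowan: 68% × 14% = 9.52%.
Total: 11.39% + 9.52% = 20.91%.

20.91%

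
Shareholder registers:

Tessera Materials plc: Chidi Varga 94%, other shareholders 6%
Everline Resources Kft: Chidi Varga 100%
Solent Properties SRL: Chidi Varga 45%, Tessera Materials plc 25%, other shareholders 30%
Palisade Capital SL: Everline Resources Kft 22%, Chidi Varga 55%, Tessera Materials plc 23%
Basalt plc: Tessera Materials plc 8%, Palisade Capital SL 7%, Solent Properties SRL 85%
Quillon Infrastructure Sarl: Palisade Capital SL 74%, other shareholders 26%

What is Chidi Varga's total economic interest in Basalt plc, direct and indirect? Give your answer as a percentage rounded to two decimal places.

72.65%

Chidi reaches Basalt along 6 paths.
Via Tessera: 94% × 8% = 7.52%.
Via Everline → Palisade: 100% × 22% × 7% = 1.54%.
Via Palisade: 55% × 7% = 3.85%.
Via Tessera → Palisade: 94% × 23% × 7% = 1.5134%.
Via Solent: 45% × 85% = 38.25%.
Via Tessera → Solent: 94% × 25% × 85% = 19.975%.
Total: 7.52% + 1.54% + 3.85% + 1.5134% + 38.25% + 19.975% = 72.6484%.
Rounded: 72.65%.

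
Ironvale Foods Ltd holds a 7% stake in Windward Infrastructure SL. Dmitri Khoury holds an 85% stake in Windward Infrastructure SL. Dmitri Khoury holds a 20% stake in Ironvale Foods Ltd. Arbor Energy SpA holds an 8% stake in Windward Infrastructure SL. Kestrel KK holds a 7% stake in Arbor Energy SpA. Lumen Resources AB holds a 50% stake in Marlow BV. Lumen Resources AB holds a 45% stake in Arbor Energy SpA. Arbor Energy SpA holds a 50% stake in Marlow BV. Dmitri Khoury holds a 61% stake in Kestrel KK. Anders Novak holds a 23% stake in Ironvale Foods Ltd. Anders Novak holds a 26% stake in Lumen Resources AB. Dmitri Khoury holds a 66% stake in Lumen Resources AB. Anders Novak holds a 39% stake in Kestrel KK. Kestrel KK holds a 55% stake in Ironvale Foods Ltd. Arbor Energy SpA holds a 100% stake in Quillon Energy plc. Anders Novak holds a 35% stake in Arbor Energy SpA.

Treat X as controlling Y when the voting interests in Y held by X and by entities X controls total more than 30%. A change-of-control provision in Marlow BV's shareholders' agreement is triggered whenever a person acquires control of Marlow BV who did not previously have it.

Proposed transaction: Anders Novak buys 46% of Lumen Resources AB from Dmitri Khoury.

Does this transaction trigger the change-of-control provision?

The purchase adds only to Anders's holdings (Dmitri's stake shrinks), so Anders is the only person who could newly come to control Marlow.
Anders holds 39% of Kestrel, so Anders controls Kestrel.
Kestrel and Anders together hold 7% + 35% = 42% of Arbor, so Anders controls Arbor.
Arbor holds 50% of Marlow, so Anders controls Marlow.
So Anders already controls Marlow before the transaction.
After the purchase, Anders's direct stake in Lumen rises to 26% + 46% = 72%, and Dmitri's stake falls to 20%.
Anders controlled Marlow already, so this is not a new person acquiring control; every other person's position is unchanged or reduced.
No new person acquires control, so the clause is not triggered.

No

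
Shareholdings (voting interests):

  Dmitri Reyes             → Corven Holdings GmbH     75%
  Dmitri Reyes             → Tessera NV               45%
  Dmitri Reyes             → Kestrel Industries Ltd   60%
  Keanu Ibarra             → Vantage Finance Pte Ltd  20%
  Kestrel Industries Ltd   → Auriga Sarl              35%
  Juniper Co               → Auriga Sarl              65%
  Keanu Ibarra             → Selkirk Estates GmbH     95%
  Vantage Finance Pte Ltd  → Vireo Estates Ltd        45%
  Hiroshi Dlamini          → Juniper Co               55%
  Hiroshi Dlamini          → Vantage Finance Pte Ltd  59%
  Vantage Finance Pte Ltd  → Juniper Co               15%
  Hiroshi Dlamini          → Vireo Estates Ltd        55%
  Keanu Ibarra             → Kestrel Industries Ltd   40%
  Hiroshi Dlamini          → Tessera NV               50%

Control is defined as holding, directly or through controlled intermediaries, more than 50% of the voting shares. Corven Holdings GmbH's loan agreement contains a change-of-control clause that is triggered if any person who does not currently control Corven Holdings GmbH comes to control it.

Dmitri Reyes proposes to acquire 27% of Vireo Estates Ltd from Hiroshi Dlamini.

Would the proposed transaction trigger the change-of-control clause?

The purchase adds only to Dmitri's holdings (Hiroshi's stake shrinks), so Dmitri is the only person who could newly come to control Corven.
Dmitri holds 75% of Corven, so Dmitri controls Corven.
So Dmitri already controls Corven before the transaction.
After the purchase, Dmitri holds 27% of Vireo directly, and Hiroshi's stake falls to 28%.
Dmitri controlled Corven already, so this is not a new person acquiring control; every other person's position is unchanged or reduced.
No new person acquires control, so the clause is not triggered.

No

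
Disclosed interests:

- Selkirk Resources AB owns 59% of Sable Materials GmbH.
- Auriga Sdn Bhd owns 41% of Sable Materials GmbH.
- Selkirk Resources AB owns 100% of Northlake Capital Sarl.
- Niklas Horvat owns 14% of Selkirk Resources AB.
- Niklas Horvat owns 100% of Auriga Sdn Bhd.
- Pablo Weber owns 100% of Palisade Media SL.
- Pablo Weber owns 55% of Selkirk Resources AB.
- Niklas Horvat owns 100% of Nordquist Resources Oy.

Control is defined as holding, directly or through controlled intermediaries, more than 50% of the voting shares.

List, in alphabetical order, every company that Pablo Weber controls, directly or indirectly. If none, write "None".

Northlake Capital Sarl, Palisade Media SL, Sable Materials GmbH, Selkirk Resources AB

Pablo holds 55% of Selkirk, so Pablo controls Selkirk.
Selkirk holds 100% of Northlake, so Pablo controls Northlake.
Pablo holds 100% of Palisade, so Pablo controls Palisade.
Selkirk holds 59% of Sable, so Pablo controls Sable.
No other company's threshold is met.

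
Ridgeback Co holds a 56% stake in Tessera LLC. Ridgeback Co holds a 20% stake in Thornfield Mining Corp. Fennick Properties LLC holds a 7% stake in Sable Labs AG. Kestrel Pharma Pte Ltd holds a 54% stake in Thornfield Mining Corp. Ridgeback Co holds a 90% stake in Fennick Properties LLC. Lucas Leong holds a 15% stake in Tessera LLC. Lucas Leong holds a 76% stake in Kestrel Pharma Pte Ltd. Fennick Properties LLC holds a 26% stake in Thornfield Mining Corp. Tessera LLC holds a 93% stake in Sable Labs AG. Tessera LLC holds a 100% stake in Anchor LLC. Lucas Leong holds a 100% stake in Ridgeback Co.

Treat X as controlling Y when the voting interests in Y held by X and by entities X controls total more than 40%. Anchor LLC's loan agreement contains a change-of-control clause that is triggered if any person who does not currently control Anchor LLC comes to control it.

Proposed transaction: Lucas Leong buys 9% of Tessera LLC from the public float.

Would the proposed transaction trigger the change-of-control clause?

The purchase changes only Lucas's holdings, so Lucas is the only person who could newly come to control Anchor.
Lucas holds 100% of Ridgeback, so Lucas controls Ridgeback.
Lucas and Ridgeback together hold 15% + 56% = 71% of Tessera, so Lucas controls Tessera.
Tessera holds 100% of Anchor, so Lucas controls Anchor.
So Lucas already controls Anchor before the transaction.
After the purchase, Lucas's direct stake in Tessera rises to 15% + 9% = 24%.
Lucas controlled Anchor already, so this is not a new person acquiring control; every other person's position is unchanged or reduced.
No new person acquires control, so the clause is not triggered.

No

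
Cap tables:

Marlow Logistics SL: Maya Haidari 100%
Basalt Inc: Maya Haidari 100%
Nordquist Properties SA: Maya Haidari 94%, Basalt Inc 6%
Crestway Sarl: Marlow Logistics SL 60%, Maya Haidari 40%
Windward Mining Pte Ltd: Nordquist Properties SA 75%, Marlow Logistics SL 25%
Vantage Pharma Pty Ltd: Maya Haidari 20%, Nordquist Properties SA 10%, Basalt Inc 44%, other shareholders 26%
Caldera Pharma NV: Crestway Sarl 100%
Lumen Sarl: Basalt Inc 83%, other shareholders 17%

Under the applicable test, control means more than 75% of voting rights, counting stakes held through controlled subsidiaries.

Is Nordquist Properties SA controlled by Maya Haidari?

Yes

Maya holds 100% of Basalt, so Maya controls Basalt.
Maya and Basalt together hold 94% + 6% = 100% of Nordquist, so Maya controls Nordquist.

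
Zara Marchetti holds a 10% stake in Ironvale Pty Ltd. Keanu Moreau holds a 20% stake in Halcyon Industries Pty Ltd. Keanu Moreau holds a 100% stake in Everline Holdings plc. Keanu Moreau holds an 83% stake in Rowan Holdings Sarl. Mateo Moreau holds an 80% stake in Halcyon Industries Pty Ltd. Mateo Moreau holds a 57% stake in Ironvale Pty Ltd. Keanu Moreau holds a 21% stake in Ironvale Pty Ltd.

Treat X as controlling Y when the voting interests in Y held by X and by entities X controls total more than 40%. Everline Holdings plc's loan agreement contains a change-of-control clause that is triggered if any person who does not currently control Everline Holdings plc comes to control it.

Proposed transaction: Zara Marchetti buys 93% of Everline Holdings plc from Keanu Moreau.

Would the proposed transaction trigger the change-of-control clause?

The purchase adds only to Zara's holdings (Keanu's stake shrinks), so Zara is the only person who could newly come to control Everline.
Zara's largest direct stake is 10% in Ironvale, which does not meet the threshold, so Zara controls no company.
Neither Zara nor any entity Zara controls holds any voting interest in Everline.
So before the transaction, Zara does not control Everline.
After the purchase, Zara holds 93% of Everline directly, and Keanu's stake falls to 7%.
Zara holds 93% of Everline, so Zara controls Everline.
Zara did not control Everline before and does after, so the clause is triggered.

Yes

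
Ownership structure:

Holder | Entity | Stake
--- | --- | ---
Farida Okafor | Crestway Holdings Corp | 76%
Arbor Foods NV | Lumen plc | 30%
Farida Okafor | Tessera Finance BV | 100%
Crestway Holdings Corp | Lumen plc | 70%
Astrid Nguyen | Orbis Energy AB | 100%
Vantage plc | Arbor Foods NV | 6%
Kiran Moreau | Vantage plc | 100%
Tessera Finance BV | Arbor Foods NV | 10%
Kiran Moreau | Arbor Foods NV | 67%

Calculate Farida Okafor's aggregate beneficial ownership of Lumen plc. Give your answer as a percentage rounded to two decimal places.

Farida reaches Lumen along 2 paths.
Via Crestway: 76% × 70% = 53.2%.
Via Tessera → Arbor: 100% × 10% × 30% = 3%.
Total: 53.2% + 3% = 56.2%.
Rounded: 56.20%.

56.20%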